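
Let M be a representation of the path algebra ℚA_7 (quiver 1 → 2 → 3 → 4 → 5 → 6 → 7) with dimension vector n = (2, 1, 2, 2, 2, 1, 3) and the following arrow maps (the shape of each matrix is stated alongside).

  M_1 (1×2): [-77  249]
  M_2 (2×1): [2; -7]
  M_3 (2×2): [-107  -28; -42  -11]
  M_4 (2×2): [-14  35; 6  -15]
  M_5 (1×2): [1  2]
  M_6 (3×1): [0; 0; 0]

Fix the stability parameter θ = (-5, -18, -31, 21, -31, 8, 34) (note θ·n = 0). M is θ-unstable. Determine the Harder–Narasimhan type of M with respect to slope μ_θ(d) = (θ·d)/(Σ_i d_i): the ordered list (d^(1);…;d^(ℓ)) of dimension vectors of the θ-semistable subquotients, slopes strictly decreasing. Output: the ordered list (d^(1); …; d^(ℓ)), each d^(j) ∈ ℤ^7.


Via rank(M_{q-1}∘⋯∘M_p): M ≅ I[1,1], I[1,6], I[3,4], I[5,5], I[7,7]^3.
μ_θ-semistable layers: μ^(1)=34; μ^(2)=21; μ^(3)=8; μ^(4)=-5; μ^(5)=-18; μ^(6)=-31

((0, 0, 0, 0, 0, 0, 3); (0, 0, 0, 1, 0, 0, 0); (0, 0, 0, 0, 0, 1, 0); (1, 0, 0, 1, 1, 0, 0); (1, 1, 1, 0, 0, 0, 0); (0, 0, 1, 0, 1, 0, 0))


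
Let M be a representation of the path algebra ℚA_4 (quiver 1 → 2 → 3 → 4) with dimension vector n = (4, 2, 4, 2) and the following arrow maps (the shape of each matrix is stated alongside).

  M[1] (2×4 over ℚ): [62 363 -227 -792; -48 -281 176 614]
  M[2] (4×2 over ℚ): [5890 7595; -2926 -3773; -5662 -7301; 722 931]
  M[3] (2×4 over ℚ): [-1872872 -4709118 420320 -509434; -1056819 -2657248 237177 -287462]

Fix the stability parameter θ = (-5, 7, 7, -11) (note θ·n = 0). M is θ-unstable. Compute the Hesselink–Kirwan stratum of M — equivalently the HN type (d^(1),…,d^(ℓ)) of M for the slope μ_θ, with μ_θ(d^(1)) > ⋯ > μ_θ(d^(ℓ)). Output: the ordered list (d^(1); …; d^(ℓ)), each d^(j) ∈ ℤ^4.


Barcode: M ≅ I[1,1]^2, I[1,2], I[1,3], I[3,3], I[3,4]^2. HN layers by μ_θ (3 steps, strictly decreasing):
  μ^(1)=7; μ^(2)=-2; μ^(3)=-5

((0, 2, 2, 0); (0, 0, 2, 2); (4, 0, 0, 0))


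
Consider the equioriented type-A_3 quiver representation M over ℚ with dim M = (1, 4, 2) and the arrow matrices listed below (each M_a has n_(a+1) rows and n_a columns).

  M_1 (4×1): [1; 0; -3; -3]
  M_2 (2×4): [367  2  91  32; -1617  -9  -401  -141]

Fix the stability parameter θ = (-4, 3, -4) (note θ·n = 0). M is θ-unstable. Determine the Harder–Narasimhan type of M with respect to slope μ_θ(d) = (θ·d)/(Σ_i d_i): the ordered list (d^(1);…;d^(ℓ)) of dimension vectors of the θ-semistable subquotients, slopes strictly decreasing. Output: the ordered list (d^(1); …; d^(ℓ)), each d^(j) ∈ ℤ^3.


Via rank(M_{q-1}∘⋯∘M_p): M ≅ I[1,3], I[2,2]^2, I[2,3].
μ_θ-semistable layers: μ^(1)=3; μ^(2)=-1/2; μ^(3)=-4

((0, 2, 0); (0, 2, 2); (1, 0, 0))


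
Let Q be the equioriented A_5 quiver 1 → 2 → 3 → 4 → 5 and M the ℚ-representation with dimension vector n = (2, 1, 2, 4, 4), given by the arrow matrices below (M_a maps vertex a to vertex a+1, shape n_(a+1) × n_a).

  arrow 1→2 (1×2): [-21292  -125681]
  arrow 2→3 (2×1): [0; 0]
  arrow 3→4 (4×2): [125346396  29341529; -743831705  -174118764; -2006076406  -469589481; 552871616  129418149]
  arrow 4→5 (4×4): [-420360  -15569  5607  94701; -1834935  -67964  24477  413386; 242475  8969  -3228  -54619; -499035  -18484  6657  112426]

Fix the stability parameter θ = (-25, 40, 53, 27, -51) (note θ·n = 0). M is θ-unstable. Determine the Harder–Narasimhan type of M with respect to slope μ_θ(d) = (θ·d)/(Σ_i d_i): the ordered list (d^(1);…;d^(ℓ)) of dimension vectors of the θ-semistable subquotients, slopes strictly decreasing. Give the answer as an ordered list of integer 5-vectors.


Interval decomposition of M: I[1,1], I[1,2], I[3,5]^2, I[4,4]^2, I[5,5]^2.
HN type (ℓ=5): μ^(1)=40; μ^(2)=27; μ^(3)=29/3; μ^(4)=-25; μ^(5)=-51

((0, 1, 0, 0, 0); (0, 0, 0, 2, 0); (0, 0, 2, 2, 2); (2, 0, 0, 0, 0); (0, 0, 0, 0, 2))


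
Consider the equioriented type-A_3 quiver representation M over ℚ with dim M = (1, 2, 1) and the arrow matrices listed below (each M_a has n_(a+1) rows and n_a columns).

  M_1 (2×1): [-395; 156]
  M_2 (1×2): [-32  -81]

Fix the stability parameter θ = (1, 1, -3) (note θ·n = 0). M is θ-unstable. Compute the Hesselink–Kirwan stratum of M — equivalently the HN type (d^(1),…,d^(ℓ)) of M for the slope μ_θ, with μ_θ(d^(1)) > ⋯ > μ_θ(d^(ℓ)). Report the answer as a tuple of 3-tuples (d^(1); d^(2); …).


Via rank(M_{q-1}∘⋯∘M_p): M ≅ I[1,3], I[2,2].
μ_θ-semistable layers: μ^(1)=1; μ^(2)=-1/3

((0, 1, 0); (1, 1, 1))


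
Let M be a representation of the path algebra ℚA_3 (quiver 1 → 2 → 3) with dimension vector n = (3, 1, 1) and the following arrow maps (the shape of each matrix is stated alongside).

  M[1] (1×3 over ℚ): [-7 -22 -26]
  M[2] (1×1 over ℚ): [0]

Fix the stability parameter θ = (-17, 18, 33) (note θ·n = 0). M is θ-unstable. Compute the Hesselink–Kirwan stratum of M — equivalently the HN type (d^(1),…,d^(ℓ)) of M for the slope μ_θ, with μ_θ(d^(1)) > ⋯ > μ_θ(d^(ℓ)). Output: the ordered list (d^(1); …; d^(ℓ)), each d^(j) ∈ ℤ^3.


Interval decomposition of M: I[1,1]^2, I[1,2], I[3,3].
HN type (ℓ=3): μ^(1)=33; μ^(2)=18; μ^(3)=-17

((0, 0, 1); (0, 1, 0); (3, 0, 0))


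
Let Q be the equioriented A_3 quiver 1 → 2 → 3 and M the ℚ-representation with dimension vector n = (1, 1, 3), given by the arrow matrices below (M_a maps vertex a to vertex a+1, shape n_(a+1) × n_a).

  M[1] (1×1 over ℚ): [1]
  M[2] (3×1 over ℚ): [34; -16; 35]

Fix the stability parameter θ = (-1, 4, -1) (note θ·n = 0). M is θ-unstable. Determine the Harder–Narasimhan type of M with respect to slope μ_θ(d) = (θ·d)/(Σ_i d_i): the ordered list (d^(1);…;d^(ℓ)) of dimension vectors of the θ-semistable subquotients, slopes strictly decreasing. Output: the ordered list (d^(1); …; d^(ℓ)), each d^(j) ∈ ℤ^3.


Barcode: M ≅ I[1,3], I[3,3]^2. HN layers by μ_θ (2 steps, strictly decreasing):
  μ^(1)=3/2; μ^(2)=-1

((0, 1, 1); (1, 0, 2))


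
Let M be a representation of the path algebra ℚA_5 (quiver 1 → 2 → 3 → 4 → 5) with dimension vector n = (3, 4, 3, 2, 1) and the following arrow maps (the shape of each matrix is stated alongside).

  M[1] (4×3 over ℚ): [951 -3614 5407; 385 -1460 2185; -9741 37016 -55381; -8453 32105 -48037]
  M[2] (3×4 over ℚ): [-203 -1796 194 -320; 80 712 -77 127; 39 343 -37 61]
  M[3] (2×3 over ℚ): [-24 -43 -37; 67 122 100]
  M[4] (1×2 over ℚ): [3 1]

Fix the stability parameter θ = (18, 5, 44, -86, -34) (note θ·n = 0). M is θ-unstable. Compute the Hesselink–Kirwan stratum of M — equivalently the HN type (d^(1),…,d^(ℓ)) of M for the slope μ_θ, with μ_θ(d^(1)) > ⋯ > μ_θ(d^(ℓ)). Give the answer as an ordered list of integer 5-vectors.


Barcode: M ≅ I[1,1], I[1,4], I[1,5], I[2,2], I[2,3]. HN layers by μ_θ (5 steps, strictly decreasing):
  μ^(1)=44; μ^(2)=18; μ^(3)=5; μ^(4)=-19/4; μ^(5)=-53/5

((0, 0, 1, 0, 0); (1, 0, 0, 0, 0); (0, 2, 0, 0, 0); (1, 1, 1, 1, 0); (1, 1, 1, 1, 1))


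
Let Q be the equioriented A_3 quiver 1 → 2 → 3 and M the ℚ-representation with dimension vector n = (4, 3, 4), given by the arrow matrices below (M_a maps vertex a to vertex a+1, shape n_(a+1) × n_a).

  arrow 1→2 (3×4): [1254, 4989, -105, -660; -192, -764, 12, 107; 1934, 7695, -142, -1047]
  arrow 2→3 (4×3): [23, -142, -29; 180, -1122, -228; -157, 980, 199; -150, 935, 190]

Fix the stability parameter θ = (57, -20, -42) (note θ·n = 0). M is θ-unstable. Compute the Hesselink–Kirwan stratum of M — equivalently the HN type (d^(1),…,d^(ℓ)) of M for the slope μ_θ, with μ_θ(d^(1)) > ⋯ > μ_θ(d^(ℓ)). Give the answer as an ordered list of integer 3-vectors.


Interval decomposition of M: I[1,1], I[1,2], I[1,3]^2, I[3,3]^2.
HN type (ℓ=4): μ^(1)=57; μ^(2)=37/2; μ^(3)=-5/3; μ^(4)=-42

((1, 0, 0); (1, 1, 0); (2, 2, 2); (0, 0, 2))


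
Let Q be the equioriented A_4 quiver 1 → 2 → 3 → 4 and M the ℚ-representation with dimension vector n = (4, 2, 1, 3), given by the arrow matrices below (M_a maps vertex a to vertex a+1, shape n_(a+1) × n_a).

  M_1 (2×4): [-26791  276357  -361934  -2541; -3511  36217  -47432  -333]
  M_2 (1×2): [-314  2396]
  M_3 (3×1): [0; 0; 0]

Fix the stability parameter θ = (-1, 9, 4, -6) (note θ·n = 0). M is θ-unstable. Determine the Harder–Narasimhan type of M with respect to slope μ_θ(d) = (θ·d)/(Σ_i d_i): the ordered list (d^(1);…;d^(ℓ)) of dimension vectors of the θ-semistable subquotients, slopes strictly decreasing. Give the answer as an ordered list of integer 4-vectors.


Via rank(M_{q-1}∘⋯∘M_p): M ≅ I[1,1]^2, I[1,2], I[1,3], I[4,4]^3.
μ_θ-semistable layers: μ^(1)=9; μ^(2)=13/2; μ^(3)=-1; μ^(4)=-6

((0, 1, 0, 0); (0, 1, 1, 0); (4, 0, 0, 0); (0, 0, 0, 3))


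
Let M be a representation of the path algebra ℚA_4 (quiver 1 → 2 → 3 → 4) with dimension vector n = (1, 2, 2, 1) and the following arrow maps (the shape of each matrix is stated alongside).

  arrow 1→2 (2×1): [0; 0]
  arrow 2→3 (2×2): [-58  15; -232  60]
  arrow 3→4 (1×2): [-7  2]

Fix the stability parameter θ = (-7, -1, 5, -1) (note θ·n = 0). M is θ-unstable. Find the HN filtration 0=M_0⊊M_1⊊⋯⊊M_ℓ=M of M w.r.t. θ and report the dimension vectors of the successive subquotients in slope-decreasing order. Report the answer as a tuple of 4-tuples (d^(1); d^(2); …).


Via rank(M_{q-1}∘⋯∘M_p): M ≅ I[1,1], I[2,2], I[2,4], I[3,3].
μ_θ-semistable layers: μ^(1)=5; μ^(2)=2; μ^(3)=-1; μ^(4)=-7

((0, 0, 1, 0); (0, 0, 1, 1); (0, 2, 0, 0); (1, 0, 0, 0))


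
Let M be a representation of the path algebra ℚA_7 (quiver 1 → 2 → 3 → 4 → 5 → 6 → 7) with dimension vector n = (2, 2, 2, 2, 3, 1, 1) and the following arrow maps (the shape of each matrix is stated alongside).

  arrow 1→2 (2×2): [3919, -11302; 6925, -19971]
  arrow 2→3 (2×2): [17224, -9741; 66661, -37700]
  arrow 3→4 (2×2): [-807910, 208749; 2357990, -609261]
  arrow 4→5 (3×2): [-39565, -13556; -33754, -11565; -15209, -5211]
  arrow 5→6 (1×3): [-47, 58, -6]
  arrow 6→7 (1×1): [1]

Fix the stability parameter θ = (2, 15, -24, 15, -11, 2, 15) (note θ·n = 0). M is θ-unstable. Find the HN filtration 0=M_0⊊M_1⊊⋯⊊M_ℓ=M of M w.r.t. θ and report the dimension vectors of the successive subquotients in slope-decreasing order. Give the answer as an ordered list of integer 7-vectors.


Interval decomposition of M: I[1,3], I[1,7], I[4,5], I[5,5].
HN type (ℓ=4): μ^(1)=15; μ^(2)=2; μ^(3)=-7/3; μ^(4)=-11

((0, 0, 0, 0, 0, 0, 1); (0, 0, 0, 2, 2, 1, 0); (2, 2, 2, 0, 0, 0, 0); (0, 0, 0, 0, 1, 0, 0))


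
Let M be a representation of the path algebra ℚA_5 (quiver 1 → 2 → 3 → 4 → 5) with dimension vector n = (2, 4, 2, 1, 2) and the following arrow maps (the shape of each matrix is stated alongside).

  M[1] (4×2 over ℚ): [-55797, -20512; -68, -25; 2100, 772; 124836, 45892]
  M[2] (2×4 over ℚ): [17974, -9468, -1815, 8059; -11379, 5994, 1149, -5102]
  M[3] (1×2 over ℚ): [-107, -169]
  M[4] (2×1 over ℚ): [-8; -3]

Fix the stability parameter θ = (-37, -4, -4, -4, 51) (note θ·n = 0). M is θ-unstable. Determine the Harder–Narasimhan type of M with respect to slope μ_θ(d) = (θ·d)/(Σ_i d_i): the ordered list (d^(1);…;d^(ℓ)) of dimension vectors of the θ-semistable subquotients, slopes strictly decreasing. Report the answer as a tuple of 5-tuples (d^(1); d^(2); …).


Via rank(M_{q-1}∘⋯∘M_p): M ≅ I[1,2], I[1,5], I[2,2], I[2,3], I[5,5].
μ_θ-semistable layers: μ^(1)=51; μ^(2)=-4; μ^(3)=-37

((0, 0, 0, 0, 2); (0, 4, 2, 1, 0); (2, 0, 0, 0, 0))


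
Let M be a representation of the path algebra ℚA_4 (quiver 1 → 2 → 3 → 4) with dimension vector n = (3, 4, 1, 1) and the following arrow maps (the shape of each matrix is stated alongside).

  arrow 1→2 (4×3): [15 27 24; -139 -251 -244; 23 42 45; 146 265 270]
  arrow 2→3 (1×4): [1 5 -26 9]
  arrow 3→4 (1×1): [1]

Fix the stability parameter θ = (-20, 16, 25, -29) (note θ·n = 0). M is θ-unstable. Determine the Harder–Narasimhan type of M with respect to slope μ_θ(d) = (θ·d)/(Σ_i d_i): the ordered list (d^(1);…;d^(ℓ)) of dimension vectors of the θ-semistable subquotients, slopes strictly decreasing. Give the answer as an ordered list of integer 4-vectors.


Via rank(M_{q-1}∘⋯∘M_p): M ≅ I[1,2]^2, I[1,4], I[2,2].
μ_θ-semistable layers: μ^(1)=16; μ^(2)=4; μ^(3)=-20

((0, 3, 0, 0); (0, 1, 1, 1); (3, 0, 0, 0))


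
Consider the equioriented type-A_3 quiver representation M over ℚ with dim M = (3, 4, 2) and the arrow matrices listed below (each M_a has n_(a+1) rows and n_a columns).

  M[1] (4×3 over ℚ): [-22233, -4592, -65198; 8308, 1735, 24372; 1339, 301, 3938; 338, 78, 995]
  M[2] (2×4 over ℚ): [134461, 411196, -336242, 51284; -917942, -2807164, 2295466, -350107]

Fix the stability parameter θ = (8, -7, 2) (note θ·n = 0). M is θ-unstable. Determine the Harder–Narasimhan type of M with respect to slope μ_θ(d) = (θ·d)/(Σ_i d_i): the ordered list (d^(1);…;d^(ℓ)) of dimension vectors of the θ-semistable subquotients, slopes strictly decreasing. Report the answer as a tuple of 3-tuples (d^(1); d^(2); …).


Barcode: M ≅ I[1,2], I[1,3]^2, I[2,2]. HN layers by μ_θ (3 steps, strictly decreasing):
  μ^(1)=2; μ^(2)=1/2; μ^(3)=-7

((0, 0, 2); (3, 3, 0); (0, 1, 0))


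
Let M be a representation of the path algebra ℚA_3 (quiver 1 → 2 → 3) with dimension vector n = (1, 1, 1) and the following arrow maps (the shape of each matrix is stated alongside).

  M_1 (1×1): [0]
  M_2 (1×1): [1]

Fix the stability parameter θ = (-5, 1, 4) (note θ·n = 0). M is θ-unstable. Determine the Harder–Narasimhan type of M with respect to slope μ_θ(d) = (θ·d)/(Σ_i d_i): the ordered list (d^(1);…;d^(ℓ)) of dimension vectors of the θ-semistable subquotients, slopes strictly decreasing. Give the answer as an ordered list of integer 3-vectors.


Via rank(M_{q-1}∘⋯∘M_p): M ≅ I[1,1], I[2,3].
μ_θ-semistable layers: μ^(1)=4; μ^(2)=1; μ^(3)=-5

((0, 0, 1); (0, 1, 0); (1, 0, 0))


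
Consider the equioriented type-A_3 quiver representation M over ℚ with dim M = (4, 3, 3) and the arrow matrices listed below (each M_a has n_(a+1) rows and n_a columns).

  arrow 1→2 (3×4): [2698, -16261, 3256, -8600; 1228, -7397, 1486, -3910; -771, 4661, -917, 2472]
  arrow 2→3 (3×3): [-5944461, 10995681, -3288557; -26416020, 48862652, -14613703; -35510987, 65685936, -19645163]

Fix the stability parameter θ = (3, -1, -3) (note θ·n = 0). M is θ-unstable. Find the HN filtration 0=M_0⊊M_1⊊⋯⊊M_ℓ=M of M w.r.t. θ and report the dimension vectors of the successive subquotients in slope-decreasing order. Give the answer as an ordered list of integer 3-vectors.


Via rank(M_{q-1}∘⋯∘M_p): M ≅ I[1,1], I[1,3]^3.
μ_θ-semistable layers: μ^(1)=3; μ^(2)=-1/3

((1, 0, 0); (3, 3, 3))


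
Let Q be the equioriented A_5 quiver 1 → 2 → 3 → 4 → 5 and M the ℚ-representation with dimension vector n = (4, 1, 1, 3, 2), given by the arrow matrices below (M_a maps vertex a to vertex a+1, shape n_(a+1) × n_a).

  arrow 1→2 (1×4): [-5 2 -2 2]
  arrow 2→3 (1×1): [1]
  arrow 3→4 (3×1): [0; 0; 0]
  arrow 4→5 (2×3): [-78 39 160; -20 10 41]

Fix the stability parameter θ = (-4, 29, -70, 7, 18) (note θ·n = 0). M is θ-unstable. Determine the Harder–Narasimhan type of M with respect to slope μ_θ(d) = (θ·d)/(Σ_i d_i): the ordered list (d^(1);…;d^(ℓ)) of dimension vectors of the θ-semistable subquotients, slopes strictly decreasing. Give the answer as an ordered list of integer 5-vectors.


Interval decomposition of M: I[1,1]^3, I[1,3], I[4,4], I[4,5]^2.
HN type (ℓ=4): μ^(1)=18; μ^(2)=7; μ^(3)=-4; μ^(4)=-15

((0, 0, 0, 0, 2); (0, 0, 0, 3, 0); (3, 0, 0, 0, 0); (1, 1, 1, 0, 0))


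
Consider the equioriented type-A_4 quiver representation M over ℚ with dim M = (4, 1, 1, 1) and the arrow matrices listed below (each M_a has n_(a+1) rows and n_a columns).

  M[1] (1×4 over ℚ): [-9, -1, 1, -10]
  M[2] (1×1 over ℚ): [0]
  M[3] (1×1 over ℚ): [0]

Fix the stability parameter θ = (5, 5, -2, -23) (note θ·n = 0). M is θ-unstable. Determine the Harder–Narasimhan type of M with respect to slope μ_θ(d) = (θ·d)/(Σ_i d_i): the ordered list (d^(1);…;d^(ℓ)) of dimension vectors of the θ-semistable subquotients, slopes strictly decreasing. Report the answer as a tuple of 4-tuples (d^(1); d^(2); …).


Interval decomposition of M: I[1,1]^3, I[1,2], I[3,3], I[4,4].
HN type (ℓ=3): μ^(1)=5; μ^(2)=-2; μ^(3)=-23

((4, 1, 0, 0); (0, 0, 1, 0); (0, 0, 0, 1))


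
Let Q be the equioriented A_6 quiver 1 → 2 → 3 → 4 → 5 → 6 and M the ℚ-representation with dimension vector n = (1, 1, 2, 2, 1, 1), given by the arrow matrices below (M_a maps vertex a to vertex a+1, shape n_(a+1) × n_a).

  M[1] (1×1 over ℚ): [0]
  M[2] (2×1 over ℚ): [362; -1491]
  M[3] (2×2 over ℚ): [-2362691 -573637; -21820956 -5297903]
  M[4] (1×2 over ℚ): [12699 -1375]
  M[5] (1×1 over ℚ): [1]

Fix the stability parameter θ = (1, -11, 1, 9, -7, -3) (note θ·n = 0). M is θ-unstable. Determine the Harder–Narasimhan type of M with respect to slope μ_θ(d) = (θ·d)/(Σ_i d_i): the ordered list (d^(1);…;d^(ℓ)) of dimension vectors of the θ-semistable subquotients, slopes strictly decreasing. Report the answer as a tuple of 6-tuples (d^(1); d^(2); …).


Via rank(M_{q-1}∘⋯∘M_p): M ≅ I[1,1], I[2,4], I[3,6].
μ_θ-semistable layers: μ^(1)=9; μ^(2)=1; μ^(3)=0; μ^(4)=-11

((0, 0, 0, 1, 0, 0); (1, 0, 1, 0, 0, 0); (0, 0, 1, 1, 1, 1); (0, 1, 0, 0, 0, 0))


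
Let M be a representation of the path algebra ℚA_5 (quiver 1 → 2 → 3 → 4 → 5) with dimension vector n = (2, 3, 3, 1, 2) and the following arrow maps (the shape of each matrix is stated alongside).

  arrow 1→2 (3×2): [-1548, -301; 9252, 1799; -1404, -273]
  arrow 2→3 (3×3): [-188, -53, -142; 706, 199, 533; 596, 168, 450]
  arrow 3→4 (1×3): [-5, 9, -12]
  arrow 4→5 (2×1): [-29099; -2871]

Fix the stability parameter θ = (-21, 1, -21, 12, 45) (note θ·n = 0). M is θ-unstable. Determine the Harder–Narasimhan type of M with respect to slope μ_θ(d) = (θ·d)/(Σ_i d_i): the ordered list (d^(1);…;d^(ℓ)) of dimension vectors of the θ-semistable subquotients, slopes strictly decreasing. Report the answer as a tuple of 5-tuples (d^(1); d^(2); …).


Barcode: M ≅ I[1,1], I[1,5], I[2,2], I[2,3], I[3,3], I[5,5]. HN layers by μ_θ (5 steps, strictly decreasing):
  μ^(1)=45; μ^(2)=12; μ^(3)=1; μ^(4)=-10; μ^(5)=-21

((0, 0, 0, 0, 2); (0, 0, 0, 1, 0); (0, 1, 0, 0, 0); (0, 2, 2, 0, 0); (2, 0, 1, 0, 0))


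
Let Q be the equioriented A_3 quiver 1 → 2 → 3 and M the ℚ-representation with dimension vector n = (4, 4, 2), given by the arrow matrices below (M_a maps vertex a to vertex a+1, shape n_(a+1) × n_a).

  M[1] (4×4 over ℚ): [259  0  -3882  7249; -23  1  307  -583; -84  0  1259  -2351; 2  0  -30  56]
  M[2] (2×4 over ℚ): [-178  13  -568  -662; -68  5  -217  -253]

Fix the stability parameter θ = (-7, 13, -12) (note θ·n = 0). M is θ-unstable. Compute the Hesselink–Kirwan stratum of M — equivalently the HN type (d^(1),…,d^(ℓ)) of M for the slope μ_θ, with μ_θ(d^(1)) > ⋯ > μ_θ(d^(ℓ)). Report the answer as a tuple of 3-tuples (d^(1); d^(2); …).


Interval decomposition of M: I[1,1], I[1,2], I[1,3]^2, I[2,2].
HN type (ℓ=3): μ^(1)=13; μ^(2)=1/2; μ^(3)=-7

((0, 2, 0); (0, 2, 2); (4, 0, 0))


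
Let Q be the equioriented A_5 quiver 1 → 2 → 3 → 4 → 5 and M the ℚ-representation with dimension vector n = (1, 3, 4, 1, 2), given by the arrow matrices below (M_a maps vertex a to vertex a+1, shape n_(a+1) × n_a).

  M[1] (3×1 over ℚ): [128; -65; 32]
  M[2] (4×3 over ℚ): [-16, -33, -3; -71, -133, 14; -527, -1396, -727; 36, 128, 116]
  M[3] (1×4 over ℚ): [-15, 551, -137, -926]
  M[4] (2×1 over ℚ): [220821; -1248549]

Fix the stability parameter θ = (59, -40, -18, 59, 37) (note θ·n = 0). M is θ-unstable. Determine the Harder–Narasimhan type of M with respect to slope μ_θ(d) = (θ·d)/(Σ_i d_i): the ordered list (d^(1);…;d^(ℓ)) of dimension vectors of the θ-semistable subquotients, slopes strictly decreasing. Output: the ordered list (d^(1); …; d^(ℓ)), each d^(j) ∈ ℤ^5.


Barcode: M ≅ I[1,3], I[2,2], I[2,5], I[3,3]^2, I[5,5]. HN layers by μ_θ (5 steps, strictly decreasing):
  μ^(1)=48; μ^(2)=37; μ^(3)=1/3; μ^(4)=-18; μ^(5)=-40

((0, 0, 0, 1, 1); (0, 0, 0, 0, 1); (1, 1, 1, 0, 0); (0, 0, 3, 0, 0); (0, 2, 0, 0, 0))


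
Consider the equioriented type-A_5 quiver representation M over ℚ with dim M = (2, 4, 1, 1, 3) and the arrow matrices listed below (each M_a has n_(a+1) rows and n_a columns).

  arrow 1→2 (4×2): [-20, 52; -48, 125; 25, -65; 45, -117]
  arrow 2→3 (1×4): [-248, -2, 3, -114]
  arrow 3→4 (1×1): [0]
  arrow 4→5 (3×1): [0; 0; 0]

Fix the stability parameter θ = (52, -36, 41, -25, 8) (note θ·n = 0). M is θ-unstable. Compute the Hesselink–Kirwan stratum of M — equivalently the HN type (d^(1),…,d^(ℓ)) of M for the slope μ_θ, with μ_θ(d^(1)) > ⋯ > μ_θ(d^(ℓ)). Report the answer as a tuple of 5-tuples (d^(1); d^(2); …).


Interval decomposition of M: I[1,2], I[1,3], I[2,2]^2, I[4,4], I[5,5]^3.
HN type (ℓ=4): μ^(1)=41; μ^(2)=8; μ^(3)=-25; μ^(4)=-36

((0, 0, 1, 0, 0); (2, 2, 0, 0, 3); (0, 0, 0, 1, 0); (0, 2, 0, 0, 0))


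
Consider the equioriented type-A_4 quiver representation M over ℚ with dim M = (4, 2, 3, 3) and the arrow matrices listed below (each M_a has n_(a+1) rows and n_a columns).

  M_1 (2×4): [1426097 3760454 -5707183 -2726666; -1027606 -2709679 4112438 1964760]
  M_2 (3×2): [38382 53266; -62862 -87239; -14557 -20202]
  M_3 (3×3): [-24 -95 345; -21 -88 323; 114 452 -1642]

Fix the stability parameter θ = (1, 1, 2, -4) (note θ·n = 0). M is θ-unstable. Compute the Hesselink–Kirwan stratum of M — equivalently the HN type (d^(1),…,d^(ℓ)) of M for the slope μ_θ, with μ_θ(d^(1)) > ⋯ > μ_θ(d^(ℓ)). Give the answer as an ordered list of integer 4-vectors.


Interval decomposition of M: I[1,1]^2, I[1,4]^2, I[3,3], I[4,4].
HN type (ℓ=4): μ^(1)=2; μ^(2)=1; μ^(3)=0; μ^(4)=-4

((0, 0, 1, 0); (2, 0, 0, 0); (2, 2, 2, 2); (0, 0, 0, 1))


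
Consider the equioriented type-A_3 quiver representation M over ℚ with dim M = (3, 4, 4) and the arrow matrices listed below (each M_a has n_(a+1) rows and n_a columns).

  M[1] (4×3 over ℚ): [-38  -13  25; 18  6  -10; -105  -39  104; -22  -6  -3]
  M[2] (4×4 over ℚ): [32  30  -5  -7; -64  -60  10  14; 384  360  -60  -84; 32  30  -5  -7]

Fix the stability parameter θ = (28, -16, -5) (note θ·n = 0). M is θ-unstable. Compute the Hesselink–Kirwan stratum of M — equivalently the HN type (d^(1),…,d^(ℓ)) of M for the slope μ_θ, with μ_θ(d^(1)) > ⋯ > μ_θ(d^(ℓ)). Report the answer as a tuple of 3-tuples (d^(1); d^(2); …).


Via rank(M_{q-1}∘⋯∘M_p): M ≅ I[1,2]^2, I[1,3], I[2,2], I[3,3]^3.
μ_θ-semistable layers: μ^(1)=6; μ^(2)=7/3; μ^(3)=-5; μ^(4)=-16

((2, 2, 0); (1, 1, 1); (0, 0, 3); (0, 1, 0))


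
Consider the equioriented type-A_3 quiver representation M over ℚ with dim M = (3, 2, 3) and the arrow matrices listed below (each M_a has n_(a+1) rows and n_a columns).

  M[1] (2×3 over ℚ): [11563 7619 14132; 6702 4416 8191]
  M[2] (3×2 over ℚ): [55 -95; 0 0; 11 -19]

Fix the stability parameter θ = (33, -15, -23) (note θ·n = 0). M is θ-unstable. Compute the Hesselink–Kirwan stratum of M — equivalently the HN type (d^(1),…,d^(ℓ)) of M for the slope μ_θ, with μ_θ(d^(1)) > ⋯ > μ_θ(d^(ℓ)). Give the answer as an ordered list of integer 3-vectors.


Interval decomposition of M: I[1,1], I[1,2], I[1,3], I[3,3]^2.
HN type (ℓ=4): μ^(1)=33; μ^(2)=9; μ^(3)=-5/3; μ^(4)=-23

((1, 0, 0); (1, 1, 0); (1, 1, 1); (0, 0, 2))


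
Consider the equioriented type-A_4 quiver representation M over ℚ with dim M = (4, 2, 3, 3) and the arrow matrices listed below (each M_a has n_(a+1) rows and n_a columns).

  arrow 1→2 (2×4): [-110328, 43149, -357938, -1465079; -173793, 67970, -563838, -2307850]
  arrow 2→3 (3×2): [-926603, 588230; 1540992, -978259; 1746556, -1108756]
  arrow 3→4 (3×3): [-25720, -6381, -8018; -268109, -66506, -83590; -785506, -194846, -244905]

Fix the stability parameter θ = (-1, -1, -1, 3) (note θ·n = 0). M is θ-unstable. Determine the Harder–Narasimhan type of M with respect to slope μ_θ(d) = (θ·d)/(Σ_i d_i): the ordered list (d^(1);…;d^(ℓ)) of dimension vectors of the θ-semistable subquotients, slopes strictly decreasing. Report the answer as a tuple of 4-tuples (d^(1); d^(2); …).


Barcode: M ≅ I[1,1]^2, I[1,4]^2, I[3,4]. HN layers by μ_θ (2 steps, strictly decreasing):
  μ^(1)=3; μ^(2)=-1

((0, 0, 0, 3); (4, 2, 3, 0))


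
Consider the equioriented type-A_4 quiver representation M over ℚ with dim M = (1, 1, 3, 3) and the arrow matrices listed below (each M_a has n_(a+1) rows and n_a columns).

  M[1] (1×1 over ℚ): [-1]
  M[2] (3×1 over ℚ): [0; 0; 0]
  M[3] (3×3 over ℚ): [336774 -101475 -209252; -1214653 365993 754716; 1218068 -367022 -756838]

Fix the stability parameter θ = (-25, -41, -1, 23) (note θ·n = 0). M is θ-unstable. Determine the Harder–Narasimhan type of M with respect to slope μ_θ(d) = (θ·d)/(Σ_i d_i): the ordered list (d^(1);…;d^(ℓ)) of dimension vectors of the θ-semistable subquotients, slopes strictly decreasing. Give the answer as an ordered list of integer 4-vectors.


Via rank(M_{q-1}∘⋯∘M_p): M ≅ I[1,2], I[3,4]^3.
μ_θ-semistable layers: μ^(1)=23; μ^(2)=-1; μ^(3)=-33

((0, 0, 0, 3); (0, 0, 3, 0); (1, 1, 0, 0))


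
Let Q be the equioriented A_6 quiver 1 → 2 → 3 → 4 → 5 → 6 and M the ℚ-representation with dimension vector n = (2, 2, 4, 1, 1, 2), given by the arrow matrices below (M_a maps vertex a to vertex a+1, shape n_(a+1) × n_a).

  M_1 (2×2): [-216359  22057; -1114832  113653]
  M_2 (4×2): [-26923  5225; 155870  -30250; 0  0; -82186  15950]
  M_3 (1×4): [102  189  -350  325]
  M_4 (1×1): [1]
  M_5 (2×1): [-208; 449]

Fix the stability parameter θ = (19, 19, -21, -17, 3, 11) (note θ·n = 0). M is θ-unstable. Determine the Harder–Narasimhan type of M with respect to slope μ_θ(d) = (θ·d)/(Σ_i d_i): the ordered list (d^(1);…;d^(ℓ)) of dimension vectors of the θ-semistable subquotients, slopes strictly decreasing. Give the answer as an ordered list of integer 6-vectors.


Interval decomposition of M: I[1,2], I[1,6], I[3,3]^3, I[6,6].
HN type (ℓ=5): μ^(1)=19; μ^(2)=11; μ^(3)=3; μ^(4)=0; μ^(5)=-21

((1, 1, 0, 0, 0, 0); (0, 0, 0, 0, 0, 2); (0, 0, 0, 0, 1, 0); (1, 1, 1, 1, 0, 0); (0, 0, 3, 0, 0, 0))


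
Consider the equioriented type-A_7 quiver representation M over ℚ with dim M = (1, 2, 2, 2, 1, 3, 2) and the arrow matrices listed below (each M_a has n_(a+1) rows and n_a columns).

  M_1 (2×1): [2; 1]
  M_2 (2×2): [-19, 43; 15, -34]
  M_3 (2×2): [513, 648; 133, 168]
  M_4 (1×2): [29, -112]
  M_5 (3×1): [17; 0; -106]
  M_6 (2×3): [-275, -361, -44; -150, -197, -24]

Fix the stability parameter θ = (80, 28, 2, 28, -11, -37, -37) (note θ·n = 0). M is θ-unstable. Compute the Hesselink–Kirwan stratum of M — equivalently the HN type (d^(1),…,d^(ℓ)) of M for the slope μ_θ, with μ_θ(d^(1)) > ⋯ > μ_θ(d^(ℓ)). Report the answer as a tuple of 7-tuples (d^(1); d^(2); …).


Barcode: M ≅ I[1,7], I[2,3], I[4,4], I[6,6], I[6,7]. HN layers by μ_θ (4 steps, strictly decreasing):
  μ^(1)=28; μ^(2)=15; μ^(3)=53/7; μ^(4)=-37

((0, 0, 0, 1, 0, 0, 0); (0, 1, 1, 0, 0, 0, 0); (1, 1, 1, 1, 1, 1, 1); (0, 0, 0, 0, 0, 2, 1))


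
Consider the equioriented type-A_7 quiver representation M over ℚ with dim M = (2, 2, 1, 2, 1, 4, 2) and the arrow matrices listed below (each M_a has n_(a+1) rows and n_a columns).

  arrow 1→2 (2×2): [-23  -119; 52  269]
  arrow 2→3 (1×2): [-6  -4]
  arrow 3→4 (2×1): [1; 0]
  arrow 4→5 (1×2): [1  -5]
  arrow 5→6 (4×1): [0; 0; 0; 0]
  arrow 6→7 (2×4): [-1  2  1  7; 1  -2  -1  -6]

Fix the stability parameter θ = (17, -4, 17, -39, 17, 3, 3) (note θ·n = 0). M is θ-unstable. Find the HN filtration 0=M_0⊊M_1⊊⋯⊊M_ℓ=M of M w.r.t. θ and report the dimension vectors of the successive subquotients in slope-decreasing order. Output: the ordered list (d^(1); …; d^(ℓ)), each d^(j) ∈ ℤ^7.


Via rank(M_{q-1}∘⋯∘M_p): M ≅ I[1,2], I[1,5], I[4,4], I[6,6]^2, I[6,7]^2.
μ_θ-semistable layers: μ^(1)=17; μ^(2)=13/2; μ^(3)=3; μ^(4)=-9/4; μ^(5)=-39

((0, 0, 0, 0, 1, 0, 0); (1, 1, 0, 0, 0, 0, 0); (0, 0, 0, 0, 0, 4, 2); (1, 1, 1, 1, 0, 0, 0); (0, 0, 0, 1, 0, 0, 0))


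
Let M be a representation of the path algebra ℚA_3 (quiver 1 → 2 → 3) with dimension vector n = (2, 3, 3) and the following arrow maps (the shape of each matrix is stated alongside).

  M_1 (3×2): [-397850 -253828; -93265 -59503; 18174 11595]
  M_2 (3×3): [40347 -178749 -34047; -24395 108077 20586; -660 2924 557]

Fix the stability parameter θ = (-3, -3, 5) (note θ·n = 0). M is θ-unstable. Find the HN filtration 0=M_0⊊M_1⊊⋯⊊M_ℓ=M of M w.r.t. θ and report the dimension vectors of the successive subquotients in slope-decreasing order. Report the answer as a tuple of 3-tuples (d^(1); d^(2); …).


Interval decomposition of M: I[1,3]^2, I[2,2], I[3,3].
HN type (ℓ=2): μ^(1)=5; μ^(2)=-3

((0, 0, 3); (2, 3, 0))


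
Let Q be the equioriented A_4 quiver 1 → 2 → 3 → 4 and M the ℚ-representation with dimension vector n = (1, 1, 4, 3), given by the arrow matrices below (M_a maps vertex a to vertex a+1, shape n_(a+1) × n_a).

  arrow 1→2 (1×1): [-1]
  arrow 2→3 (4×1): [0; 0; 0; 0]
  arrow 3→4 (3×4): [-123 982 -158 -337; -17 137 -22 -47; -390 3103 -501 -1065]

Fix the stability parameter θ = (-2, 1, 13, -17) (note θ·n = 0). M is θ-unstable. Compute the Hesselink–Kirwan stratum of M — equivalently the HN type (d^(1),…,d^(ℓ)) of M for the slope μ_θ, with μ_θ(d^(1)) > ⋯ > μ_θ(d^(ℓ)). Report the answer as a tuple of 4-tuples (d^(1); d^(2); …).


Via rank(M_{q-1}∘⋯∘M_p): M ≅ I[1,2], I[3,3], I[3,4]^3.
μ_θ-semistable layers: μ^(1)=13; μ^(2)=1; μ^(3)=-2

((0, 0, 1, 0); (0, 1, 0, 0); (1, 0, 3, 3))


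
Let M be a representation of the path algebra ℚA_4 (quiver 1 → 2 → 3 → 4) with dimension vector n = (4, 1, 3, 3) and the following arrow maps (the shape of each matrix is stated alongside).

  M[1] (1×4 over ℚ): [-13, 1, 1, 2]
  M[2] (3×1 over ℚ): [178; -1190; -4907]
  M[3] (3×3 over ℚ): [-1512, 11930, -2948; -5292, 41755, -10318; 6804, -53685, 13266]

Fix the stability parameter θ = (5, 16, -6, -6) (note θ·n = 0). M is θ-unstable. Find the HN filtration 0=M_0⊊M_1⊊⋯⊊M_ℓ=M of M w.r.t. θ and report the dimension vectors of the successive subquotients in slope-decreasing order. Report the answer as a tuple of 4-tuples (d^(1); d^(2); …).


Via rank(M_{q-1}∘⋯∘M_p): M ≅ I[1,1]^3, I[1,3], I[3,3], I[3,4], I[4,4]^2.
μ_θ-semistable layers: μ^(1)=5; μ^(2)=-6

((4, 1, 1, 0); (0, 0, 2, 3))


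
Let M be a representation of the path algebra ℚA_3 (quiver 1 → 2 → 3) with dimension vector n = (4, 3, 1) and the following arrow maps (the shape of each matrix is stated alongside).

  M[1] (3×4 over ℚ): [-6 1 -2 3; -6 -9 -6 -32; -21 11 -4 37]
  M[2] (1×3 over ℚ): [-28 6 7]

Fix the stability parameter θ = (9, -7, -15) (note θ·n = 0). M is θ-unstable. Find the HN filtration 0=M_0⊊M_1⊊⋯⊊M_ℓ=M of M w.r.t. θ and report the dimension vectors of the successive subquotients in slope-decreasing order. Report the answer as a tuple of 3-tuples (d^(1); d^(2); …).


Barcode: M ≅ I[1,1], I[1,2]^2, I[1,3]. HN layers by μ_θ (3 steps, strictly decreasing):
  μ^(1)=9; μ^(2)=1; μ^(3)=-13/3

((1, 0, 0); (2, 2, 0); (1, 1, 1))


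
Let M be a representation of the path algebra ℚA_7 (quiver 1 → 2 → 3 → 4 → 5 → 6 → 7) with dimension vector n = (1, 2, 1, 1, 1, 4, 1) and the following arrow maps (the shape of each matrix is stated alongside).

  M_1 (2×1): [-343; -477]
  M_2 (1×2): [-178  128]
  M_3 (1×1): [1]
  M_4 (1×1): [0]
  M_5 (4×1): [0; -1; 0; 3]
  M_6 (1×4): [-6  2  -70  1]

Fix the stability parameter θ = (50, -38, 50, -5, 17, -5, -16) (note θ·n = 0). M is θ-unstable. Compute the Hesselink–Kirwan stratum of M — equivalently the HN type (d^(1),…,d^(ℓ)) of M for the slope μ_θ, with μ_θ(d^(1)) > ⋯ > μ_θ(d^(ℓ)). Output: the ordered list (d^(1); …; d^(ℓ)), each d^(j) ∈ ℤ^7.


Via rank(M_{q-1}∘⋯∘M_p): M ≅ I[1,4], I[2,2], I[5,7], I[6,6]^3.
μ_θ-semistable layers: μ^(1)=45/2; μ^(2)=6; μ^(3)=-4/3; μ^(4)=-5; μ^(5)=-38

((0, 0, 1, 1, 0, 0, 0); (1, 1, 0, 0, 0, 0, 0); (0, 0, 0, 0, 1, 1, 1); (0, 0, 0, 0, 0, 3, 0); (0, 1, 0, 0, 0, 0, 0))


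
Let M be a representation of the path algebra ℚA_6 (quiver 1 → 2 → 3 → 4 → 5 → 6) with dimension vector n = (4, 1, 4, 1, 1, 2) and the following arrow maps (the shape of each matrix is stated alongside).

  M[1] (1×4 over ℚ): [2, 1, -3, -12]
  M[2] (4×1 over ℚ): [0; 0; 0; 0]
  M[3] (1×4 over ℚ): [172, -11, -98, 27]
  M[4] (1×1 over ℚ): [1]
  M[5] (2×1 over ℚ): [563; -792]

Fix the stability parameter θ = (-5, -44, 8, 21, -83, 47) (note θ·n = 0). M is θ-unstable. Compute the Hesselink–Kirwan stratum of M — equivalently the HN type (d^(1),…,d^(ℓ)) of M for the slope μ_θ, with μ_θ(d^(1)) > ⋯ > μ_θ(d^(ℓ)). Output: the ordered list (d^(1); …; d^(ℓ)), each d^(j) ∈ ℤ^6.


Interval decomposition of M: I[1,1]^3, I[1,2], I[3,3]^3, I[3,6], I[6,6].
HN type (ℓ=5): μ^(1)=47; μ^(2)=8; μ^(3)=-5; μ^(4)=-18; μ^(5)=-49/2

((0, 0, 0, 0, 0, 2); (0, 0, 3, 0, 0, 0); (3, 0, 0, 0, 0, 0); (0, 0, 1, 1, 1, 0); (1, 1, 0, 0, 0, 0))


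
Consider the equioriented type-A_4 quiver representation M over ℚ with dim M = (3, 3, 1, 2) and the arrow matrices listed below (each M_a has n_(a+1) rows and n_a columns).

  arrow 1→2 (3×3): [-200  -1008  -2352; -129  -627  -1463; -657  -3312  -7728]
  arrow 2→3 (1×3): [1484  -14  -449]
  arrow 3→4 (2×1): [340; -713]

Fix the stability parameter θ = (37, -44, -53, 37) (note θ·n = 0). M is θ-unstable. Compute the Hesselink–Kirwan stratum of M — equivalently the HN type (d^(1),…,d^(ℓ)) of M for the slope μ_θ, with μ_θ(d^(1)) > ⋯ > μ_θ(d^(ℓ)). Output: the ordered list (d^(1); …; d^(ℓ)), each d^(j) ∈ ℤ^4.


Via rank(M_{q-1}∘⋯∘M_p): M ≅ I[1,1], I[1,2], I[1,4], I[2,2], I[4,4].
μ_θ-semistable layers: μ^(1)=37; μ^(2)=-7/2; μ^(3)=-20; μ^(4)=-44

((1, 0, 0, 2); (1, 1, 0, 0); (1, 1, 1, 0); (0, 1, 0, 0))


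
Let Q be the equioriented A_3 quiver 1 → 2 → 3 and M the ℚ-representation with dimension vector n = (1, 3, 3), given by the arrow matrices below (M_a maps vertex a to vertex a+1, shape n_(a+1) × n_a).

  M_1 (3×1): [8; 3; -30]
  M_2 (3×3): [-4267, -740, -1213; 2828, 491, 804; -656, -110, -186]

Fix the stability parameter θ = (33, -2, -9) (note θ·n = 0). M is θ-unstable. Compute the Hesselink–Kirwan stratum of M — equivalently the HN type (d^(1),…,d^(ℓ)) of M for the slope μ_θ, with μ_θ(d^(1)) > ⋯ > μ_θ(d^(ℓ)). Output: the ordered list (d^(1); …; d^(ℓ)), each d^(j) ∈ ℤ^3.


Via rank(M_{q-1}∘⋯∘M_p): M ≅ I[1,3], I[2,3]^2.
μ_θ-semistable layers: μ^(1)=22/3; μ^(2)=-11/2

((1, 1, 1); (0, 2, 2))


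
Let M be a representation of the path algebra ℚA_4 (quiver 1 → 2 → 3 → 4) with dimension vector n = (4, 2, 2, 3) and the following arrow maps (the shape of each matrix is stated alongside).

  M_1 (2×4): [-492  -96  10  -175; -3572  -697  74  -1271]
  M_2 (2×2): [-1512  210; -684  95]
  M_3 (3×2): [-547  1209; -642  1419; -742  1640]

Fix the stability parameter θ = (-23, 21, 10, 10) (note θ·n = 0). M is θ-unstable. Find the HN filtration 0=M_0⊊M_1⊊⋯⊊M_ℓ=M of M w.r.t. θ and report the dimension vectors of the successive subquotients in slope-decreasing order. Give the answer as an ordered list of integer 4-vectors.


Interval decomposition of M: I[1,1]^2, I[1,2], I[1,4], I[3,4], I[4,4].
HN type (ℓ=4): μ^(1)=21; μ^(2)=41/3; μ^(3)=10; μ^(4)=-23

((0, 1, 0, 0); (0, 1, 1, 1); (0, 0, 1, 2); (4, 0, 0, 0))


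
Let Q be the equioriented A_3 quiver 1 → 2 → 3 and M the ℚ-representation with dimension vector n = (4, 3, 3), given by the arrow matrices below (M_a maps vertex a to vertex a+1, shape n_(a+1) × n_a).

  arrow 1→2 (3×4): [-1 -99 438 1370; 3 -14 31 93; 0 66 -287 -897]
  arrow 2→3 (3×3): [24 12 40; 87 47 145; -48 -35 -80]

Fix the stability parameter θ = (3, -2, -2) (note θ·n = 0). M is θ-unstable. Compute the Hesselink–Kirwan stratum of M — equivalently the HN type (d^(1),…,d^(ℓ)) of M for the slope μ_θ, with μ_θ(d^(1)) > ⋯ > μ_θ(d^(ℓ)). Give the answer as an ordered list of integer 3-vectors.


Barcode: M ≅ I[1,1], I[1,2], I[1,3]^2, I[3,3]. HN layers by μ_θ (4 steps, strictly decreasing):
  μ^(1)=3; μ^(2)=1/2; μ^(3)=-1/3; μ^(4)=-2

((1, 0, 0); (1, 1, 0); (2, 2, 2); (0, 0, 1))


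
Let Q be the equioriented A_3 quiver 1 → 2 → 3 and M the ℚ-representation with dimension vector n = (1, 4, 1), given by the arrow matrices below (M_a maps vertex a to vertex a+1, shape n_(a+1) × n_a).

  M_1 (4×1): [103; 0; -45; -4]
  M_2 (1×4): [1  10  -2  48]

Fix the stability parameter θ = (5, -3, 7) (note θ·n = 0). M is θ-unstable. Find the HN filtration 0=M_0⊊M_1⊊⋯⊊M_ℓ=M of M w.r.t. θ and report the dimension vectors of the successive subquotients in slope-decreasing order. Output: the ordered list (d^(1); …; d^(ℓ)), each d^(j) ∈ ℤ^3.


Interval decomposition of M: I[1,3], I[2,2]^3.
HN type (ℓ=3): μ^(1)=7; μ^(2)=1; μ^(3)=-3

((0, 0, 1); (1, 1, 0); (0, 3, 0))


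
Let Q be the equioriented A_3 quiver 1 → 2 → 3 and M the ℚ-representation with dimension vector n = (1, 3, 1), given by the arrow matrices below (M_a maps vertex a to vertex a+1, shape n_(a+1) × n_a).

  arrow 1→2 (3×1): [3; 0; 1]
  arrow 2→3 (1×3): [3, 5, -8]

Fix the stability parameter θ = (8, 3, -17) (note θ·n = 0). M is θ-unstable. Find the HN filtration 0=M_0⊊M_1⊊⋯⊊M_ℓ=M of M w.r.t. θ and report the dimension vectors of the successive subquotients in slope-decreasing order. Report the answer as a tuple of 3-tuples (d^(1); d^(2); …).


Via rank(M_{q-1}∘⋯∘M_p): M ≅ I[1,3], I[2,2]^2.
μ_θ-semistable layers: μ^(1)=3; μ^(2)=-2

((0, 2, 0); (1, 1, 1))


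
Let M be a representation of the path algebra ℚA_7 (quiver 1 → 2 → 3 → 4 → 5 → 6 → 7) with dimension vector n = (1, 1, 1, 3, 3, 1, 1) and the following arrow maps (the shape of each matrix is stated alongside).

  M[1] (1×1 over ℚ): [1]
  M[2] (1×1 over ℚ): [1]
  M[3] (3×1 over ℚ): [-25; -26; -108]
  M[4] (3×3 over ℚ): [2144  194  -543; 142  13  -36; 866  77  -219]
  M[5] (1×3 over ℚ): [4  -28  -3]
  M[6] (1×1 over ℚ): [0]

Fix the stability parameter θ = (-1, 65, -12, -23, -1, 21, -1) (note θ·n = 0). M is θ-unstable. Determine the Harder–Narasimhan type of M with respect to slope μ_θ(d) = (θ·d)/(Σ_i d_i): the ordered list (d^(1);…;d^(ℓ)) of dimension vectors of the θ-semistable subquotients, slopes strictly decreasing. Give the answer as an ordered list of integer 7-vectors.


Interval decomposition of M: I[1,4], I[4,5], I[4,6], I[5,5], I[7,7].
HN type (ℓ=4): μ^(1)=21; μ^(2)=10; μ^(3)=-1; μ^(4)=-23

((0, 0, 0, 0, 0, 1, 0); (0, 1, 1, 1, 0, 0, 0); (1, 0, 0, 0, 3, 0, 1); (0, 0, 0, 2, 0, 0, 0))


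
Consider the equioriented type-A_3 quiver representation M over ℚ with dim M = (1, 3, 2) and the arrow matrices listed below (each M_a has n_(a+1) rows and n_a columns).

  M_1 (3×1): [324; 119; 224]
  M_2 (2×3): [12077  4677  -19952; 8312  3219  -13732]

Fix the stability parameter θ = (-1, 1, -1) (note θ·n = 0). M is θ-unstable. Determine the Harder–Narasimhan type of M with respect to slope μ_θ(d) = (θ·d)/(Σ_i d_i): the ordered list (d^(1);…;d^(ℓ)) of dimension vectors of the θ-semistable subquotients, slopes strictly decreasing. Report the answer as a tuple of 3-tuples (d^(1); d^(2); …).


Interval decomposition of M: I[1,3], I[2,2], I[2,3].
HN type (ℓ=3): μ^(1)=1; μ^(2)=0; μ^(3)=-1

((0, 1, 0); (0, 2, 2); (1, 0, 0))
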